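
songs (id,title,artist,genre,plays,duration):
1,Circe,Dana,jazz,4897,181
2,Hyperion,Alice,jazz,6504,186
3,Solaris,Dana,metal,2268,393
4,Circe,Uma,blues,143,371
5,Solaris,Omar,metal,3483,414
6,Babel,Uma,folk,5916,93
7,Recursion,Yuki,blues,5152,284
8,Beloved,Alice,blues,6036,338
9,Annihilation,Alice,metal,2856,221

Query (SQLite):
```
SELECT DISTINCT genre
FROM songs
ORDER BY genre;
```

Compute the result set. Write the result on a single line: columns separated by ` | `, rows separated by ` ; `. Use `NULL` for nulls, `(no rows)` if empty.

blues ; folk ; jazz ; metal

Collect distinct genre values from songs.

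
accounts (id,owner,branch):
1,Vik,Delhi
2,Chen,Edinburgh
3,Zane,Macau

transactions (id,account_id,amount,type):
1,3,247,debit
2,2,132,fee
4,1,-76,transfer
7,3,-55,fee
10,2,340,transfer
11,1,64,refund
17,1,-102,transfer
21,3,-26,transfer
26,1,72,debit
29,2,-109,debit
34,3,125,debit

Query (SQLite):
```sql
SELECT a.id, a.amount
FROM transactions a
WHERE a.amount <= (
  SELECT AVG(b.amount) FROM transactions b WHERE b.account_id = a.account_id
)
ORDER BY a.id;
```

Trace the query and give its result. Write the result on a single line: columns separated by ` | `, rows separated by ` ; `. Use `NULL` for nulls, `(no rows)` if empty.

For each transactions row a, compute AVG(amount) over rows sharing a.account_id.
Keep row a if a.amount <= that per-group AVG.
  account_id=1: AVG(amount) = -10.5
  account_id=2: AVG(amount) = 121.0
  account_id=3: AVG(amount) = 72.75

4 | -76 ; 7 | -55 ; 17 | -102 ; 21 | -26 ; 29 | -109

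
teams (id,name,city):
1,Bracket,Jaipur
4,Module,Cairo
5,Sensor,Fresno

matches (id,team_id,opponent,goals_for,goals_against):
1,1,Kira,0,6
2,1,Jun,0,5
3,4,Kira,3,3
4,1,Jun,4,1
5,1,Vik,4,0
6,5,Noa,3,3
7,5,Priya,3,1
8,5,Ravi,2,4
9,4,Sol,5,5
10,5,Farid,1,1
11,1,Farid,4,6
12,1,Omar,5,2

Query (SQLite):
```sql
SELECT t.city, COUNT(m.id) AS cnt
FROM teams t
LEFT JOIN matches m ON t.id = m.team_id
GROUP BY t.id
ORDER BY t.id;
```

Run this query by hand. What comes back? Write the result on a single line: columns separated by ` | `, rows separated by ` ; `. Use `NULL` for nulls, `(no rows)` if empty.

Jaipur | 6 ; Cairo | 2 ; Fresno | 4

LEFT JOIN keeps every teams row; unmatched ones get NULL for matches columns.
Group by teams.id and compute COUNT(m.id). COUNT(col) of an all-NULL group is 0.
  1: ids {1, 2, 4, 5, 11, 12} → COUNT(m.id)=6
  4: ids {3, 9} → COUNT(m.id)=2
  5: ids {6, 7, 8, 10} → COUNT(m.id)=4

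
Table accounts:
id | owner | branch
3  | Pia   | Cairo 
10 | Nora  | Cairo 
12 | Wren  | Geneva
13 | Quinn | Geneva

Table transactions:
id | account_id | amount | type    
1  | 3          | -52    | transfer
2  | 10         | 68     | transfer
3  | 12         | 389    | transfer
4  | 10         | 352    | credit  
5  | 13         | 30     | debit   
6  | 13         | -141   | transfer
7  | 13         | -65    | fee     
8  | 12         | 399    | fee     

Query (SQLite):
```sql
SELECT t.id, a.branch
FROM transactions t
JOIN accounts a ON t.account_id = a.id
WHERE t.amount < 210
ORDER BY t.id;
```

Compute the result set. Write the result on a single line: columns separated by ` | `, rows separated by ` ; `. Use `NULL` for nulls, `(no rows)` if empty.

Each transactions row matches the accounts row where account_id = accounts.id.
Then keep rows with t.amount < 210.

1 | Cairo ; 2 | Cairo ; 5 | Geneva ; 6 | Geneva ; 7 | Geneva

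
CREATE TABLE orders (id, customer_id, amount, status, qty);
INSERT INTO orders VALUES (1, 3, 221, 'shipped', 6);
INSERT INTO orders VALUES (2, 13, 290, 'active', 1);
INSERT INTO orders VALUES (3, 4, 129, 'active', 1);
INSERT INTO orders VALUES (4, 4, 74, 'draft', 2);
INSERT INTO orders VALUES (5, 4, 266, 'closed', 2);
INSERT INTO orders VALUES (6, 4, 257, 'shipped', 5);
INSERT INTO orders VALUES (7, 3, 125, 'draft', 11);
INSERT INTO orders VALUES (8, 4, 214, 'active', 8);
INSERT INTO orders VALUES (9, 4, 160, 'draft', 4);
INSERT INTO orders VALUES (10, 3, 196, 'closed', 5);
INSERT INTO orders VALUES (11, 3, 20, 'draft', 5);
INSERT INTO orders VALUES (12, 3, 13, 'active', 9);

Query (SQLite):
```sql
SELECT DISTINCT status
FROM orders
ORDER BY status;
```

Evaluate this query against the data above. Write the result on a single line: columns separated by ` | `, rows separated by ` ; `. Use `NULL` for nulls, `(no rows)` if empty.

Collect distinct status values from orders.

active ; closed ; draft ; shipped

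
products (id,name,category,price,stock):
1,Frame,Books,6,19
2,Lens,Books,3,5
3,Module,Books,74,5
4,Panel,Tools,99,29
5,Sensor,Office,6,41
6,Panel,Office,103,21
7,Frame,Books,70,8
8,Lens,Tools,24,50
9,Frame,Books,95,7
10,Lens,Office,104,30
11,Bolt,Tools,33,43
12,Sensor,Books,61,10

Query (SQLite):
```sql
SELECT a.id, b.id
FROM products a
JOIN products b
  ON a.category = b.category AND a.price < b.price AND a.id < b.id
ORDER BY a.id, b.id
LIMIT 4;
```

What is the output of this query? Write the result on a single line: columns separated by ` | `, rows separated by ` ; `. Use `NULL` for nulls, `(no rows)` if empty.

1 | 3 ; 1 | 7 ; 1 | 9 ; 1 | 12

Pairs (a,b) with same category, a.price < b.price, a.id < b.id.
category groups: Books:{1,2,3,7,9,12} Office:{5,6,10} Tools:{4,8,11}
Ordered by (a.id, b.id); first 4.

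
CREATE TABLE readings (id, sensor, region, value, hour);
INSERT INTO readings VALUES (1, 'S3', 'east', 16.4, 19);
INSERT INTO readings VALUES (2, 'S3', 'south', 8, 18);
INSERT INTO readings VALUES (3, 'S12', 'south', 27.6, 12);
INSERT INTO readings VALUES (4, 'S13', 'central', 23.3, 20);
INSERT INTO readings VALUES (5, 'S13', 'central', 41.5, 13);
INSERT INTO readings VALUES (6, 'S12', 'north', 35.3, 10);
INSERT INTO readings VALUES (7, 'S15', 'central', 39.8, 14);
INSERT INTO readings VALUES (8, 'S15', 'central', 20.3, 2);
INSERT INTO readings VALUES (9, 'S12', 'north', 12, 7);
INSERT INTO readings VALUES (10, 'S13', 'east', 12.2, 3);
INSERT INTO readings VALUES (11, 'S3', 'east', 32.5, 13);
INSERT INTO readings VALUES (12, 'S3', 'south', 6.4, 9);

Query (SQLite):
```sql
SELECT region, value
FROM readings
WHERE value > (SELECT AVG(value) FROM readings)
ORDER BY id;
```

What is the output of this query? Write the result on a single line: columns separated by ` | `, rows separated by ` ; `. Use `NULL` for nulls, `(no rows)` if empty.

Scalar subquery: AVG(value) over all readings rows = 22.941667 (≈; comparison uses full precision).
Keep rows where value > that value.

south | 27.6 ; central | 23.3 ; central | 41.5 ; north | 35.3 ; central | 39.8 ; east | 32.5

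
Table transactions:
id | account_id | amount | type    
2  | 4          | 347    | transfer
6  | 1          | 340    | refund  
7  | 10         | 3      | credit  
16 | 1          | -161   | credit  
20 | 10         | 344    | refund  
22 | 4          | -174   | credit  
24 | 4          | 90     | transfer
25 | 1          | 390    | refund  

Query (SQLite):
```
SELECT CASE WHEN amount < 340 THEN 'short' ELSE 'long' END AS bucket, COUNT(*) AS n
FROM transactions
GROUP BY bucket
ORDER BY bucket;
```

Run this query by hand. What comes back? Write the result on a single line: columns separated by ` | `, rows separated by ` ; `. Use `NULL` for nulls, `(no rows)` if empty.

long | 4 ; short | 4

Bucket rows by amount < 340 → 'short' else 'long'; count each bucket.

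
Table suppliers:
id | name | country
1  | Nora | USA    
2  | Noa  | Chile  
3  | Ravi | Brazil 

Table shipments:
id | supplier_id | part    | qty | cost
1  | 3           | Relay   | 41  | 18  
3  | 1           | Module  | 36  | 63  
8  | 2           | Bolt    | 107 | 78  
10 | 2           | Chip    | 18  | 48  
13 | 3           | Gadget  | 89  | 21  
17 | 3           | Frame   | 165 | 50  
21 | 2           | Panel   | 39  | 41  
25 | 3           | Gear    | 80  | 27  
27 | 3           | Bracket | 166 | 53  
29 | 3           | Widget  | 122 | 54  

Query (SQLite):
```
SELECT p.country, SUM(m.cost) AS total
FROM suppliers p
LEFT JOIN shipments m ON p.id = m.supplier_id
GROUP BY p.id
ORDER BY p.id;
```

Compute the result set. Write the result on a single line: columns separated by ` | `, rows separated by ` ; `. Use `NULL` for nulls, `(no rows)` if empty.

LEFT JOIN keeps every suppliers row; unmatched ones get NULL for shipments columns.
Group by suppliers.id and compute SUM(m.cost). SUM over an all-NULL group is NULL.
  1: ids {3} → SUM(m.cost)=63
  2: ids {8, 10, 21} → SUM(m.cost)=167
  3: ids {1, 13, 17, 25, 27, 29} → SUM(m.cost)=223

USA | 63 ; Chile | 167 ; Brazil | 223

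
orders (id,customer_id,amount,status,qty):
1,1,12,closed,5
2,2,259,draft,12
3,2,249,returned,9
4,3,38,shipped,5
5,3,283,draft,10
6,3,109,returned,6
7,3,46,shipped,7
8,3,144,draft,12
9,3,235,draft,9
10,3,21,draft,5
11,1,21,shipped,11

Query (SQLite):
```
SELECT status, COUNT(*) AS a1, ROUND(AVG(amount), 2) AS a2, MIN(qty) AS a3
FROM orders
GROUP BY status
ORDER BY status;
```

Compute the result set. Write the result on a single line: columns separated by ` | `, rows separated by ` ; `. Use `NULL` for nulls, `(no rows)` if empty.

Group orders by status.
Per group compute: COUNT(*), ROUND(AVG(amount), 2), MIN(qty).
  closed: ids {1} → COUNT(*)=1, ROUND(AVG(amount), 2)=12, MIN(qty)=5
  draft: ids {2, 5, 8, 9, 10} → COUNT(*)=5, ROUND(AVG(amount), 2)=188.4, MIN(qty)=5
  returned: ids {3, 6} → COUNT(*)=2, ROUND(AVG(amount), 2)=179, MIN(qty)=6
  shipped: ids {4, 7, 11} → COUNT(*)=3, ROUND(AVG(amount), 2)=35, MIN(qty)=5

closed | 1 | 12 | 5 ; draft | 5 | 188.4 | 5 ; returned | 2 | 179 | 6 ; shipped | 3 | 35 | 5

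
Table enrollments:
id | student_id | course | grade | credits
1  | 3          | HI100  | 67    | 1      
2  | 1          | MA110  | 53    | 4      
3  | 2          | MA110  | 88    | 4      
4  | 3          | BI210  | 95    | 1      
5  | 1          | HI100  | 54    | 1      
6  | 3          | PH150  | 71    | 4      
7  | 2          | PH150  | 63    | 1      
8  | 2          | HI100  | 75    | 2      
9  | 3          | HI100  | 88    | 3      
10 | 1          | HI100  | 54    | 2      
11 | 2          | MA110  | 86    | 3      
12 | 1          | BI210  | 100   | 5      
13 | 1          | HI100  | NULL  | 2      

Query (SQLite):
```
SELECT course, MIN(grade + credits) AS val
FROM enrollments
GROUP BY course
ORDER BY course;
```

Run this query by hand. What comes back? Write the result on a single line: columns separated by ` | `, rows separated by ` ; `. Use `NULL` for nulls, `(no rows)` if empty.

For each row compute grade + credits.
Group by course; take MIN of the expression per group.
  BI210: ids {4, 12} → MIN(grade + credits)=96
  HI100: ids {1, 5, 8, 9, 10, 13} → MIN(grade + credits)=55
  MA110: ids {2, 3, 11} → MIN(grade + credits)=57
  PH150: ids {6, 7} → MIN(grade + credits)=64

BI210 | 96 ; HI100 | 55 ; MA110 | 57 ; PH150 | 64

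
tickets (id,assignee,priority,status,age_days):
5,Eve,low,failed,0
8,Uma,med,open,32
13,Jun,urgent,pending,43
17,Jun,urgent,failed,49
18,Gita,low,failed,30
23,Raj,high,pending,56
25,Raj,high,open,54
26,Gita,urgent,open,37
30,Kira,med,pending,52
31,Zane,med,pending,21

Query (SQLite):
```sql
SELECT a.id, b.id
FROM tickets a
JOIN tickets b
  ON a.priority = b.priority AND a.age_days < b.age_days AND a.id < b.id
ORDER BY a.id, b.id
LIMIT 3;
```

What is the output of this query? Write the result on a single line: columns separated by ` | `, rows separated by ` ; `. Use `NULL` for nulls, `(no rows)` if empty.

Pairs (a,b) with same priority, a.age_days < b.age_days, a.id < b.id.
priority groups: high:{23,25} low:{5,18} med:{8,30,31} urgent:{13,17,26}
Ordered by (a.id, b.id); first 3.

5 | 18 ; 8 | 30 ; 13 | 17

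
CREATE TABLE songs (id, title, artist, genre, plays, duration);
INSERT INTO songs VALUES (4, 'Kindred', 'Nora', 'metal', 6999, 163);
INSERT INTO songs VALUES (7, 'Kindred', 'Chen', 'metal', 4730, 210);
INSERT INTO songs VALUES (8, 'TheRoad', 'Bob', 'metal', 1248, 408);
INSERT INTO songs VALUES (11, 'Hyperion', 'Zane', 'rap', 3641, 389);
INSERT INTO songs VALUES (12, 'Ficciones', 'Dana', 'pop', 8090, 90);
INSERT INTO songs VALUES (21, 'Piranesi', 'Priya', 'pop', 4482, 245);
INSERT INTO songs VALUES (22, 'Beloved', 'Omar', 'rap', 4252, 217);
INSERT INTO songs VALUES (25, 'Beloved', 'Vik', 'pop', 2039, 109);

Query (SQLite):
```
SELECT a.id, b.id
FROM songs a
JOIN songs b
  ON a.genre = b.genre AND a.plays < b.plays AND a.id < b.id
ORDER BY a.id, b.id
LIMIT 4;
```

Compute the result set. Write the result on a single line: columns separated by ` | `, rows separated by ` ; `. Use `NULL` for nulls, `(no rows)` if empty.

Pairs (a,b) with same genre, a.plays < b.plays, a.id < b.id.
genre groups: metal:{4,7,8} pop:{12,21,25} rap:{11,22}
Ordered by (a.id, b.id); first 4.

11 | 22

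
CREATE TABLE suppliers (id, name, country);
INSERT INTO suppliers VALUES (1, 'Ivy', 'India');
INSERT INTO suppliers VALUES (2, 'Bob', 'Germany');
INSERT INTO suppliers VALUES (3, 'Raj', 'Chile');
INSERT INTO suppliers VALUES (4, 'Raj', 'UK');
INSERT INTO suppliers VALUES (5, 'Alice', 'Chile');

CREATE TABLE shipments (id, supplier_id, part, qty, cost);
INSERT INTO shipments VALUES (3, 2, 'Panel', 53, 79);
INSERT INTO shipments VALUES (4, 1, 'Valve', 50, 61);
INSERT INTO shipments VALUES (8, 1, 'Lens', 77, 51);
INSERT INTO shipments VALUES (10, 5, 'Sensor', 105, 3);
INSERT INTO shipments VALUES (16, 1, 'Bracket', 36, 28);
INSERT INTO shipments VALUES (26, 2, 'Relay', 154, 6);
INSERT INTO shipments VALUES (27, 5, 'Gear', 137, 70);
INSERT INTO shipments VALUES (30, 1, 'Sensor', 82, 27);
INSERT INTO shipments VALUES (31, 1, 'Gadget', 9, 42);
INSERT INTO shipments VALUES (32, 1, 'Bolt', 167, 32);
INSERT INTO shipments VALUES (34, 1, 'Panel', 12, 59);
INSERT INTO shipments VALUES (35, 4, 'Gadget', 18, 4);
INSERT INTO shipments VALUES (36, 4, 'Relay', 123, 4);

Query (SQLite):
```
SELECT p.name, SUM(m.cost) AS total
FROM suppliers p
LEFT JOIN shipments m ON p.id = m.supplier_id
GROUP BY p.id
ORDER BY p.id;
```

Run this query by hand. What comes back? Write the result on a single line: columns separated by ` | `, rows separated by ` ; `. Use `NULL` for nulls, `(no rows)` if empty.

Ivy | 300 ; Bob | 85 ; Raj | NULL ; Raj | 8 ; Alice | 73

LEFT JOIN keeps every suppliers row; unmatched ones get NULL for shipments columns.
Group by suppliers.id and compute SUM(m.cost). SUM over an all-NULL group is NULL.
  1: ids {4, 8, 16, 30, 31, 32, 34} → SUM(m.cost)=300
  2: ids {3, 26} → SUM(m.cost)=85
  3: ids {—} → SUM(m.cost)=NULL
  4: ids {35, 36} → SUM(m.cost)=8
  5: ids {10, 27} → SUM(m.cost)=73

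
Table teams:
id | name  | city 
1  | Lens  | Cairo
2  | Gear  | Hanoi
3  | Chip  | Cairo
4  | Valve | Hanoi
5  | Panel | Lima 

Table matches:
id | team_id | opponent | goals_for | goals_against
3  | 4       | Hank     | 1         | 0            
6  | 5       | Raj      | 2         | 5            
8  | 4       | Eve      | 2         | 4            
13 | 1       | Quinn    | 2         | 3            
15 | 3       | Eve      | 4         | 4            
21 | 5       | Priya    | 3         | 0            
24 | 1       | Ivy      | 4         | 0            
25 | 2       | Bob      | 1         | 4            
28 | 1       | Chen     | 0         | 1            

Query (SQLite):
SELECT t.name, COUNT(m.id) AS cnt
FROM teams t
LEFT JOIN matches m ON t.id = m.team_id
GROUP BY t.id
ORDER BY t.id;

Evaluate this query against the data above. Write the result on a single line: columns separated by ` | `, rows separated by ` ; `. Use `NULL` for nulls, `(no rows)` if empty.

LEFT JOIN keeps every teams row; unmatched ones get NULL for matches columns.
Group by teams.id and compute COUNT(m.id). COUNT(col) of an all-NULL group is 0.
  1: ids {13, 24, 28} → COUNT(m.id)=3
  2: ids {25} → COUNT(m.id)=1
  3: ids {15} → COUNT(m.id)=1
  4: ids {3, 8} → COUNT(m.id)=2
  5: ids {6, 21} → COUNT(m.id)=2

Lens | 3 ; Gear | 1 ; Chip | 1 ; Valve | 2 ; Panel | 2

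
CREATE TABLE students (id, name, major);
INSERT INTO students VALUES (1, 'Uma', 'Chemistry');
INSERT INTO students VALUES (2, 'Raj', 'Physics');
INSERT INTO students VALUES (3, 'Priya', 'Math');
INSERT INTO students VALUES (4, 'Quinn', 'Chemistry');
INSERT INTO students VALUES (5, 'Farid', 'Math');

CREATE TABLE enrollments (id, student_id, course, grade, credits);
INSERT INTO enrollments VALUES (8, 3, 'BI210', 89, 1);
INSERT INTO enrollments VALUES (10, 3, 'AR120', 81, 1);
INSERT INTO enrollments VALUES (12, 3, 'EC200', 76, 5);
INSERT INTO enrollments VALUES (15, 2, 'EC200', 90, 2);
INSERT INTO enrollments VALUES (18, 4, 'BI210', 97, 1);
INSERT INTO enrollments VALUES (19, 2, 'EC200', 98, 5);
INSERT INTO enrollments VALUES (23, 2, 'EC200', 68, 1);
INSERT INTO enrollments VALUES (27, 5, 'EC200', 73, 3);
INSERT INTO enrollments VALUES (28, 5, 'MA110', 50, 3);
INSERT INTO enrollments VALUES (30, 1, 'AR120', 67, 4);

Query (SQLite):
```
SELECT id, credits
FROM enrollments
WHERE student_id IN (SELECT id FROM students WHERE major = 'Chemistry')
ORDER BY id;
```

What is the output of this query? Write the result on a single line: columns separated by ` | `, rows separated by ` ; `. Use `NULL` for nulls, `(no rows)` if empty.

Inner query: students.id where major = 'Chemistry'.
Outer: keep enrollments rows whose student_id is in that set.
Inner query → {1, 4}

18 | 1 ; 30 | 4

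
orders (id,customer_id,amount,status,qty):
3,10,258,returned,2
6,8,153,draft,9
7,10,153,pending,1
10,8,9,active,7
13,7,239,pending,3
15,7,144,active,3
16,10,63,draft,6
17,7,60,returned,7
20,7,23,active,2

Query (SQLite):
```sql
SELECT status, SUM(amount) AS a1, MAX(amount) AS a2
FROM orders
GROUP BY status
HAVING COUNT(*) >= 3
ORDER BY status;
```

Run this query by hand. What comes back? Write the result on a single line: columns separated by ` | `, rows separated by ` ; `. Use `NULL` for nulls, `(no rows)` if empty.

active | 176 | 144

Group orders by status.
Per group compute: SUM(amount), MAX(amount).
HAVING: drop groups with fewer than 3 rows.
  active: ids {10, 15, 20} → SUM(amount)=176, MAX(amount)=144
  draft: ids {6, 16} → SUM(amount)=216, MAX(amount)=153
  pending: ids {7, 13} → SUM(amount)=392, MAX(amount)=239
  returned: ids {3, 17} → SUM(amount)=318, MAX(amount)=258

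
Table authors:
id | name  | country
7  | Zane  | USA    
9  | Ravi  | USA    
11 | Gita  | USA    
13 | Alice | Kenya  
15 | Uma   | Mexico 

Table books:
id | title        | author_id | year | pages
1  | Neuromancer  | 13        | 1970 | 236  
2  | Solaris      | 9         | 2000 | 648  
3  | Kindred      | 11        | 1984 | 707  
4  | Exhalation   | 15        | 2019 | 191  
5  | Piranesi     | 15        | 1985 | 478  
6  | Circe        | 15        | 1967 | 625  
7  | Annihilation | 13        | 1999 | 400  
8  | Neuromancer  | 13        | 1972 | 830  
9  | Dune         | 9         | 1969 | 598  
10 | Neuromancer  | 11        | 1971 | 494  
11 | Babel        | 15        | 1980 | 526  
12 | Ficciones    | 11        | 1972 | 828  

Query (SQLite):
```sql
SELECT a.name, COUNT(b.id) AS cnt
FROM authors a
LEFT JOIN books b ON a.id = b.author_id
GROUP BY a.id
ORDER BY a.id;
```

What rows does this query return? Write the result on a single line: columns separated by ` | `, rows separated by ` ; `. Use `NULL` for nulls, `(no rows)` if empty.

LEFT JOIN keeps every authors row; unmatched ones get NULL for books columns.
Group by authors.id and compute COUNT(b.id). COUNT(col) of an all-NULL group is 0.
  7: ids {—} → COUNT(b.id)=0
  9: ids {2, 9} → COUNT(b.id)=2
  11: ids {3, 10, 12} → COUNT(b.id)=3
  13: ids {1, 7, 8} → COUNT(b.id)=3
  15: ids {4, 5, 6, 11} → COUNT(b.id)=4

Zane | 0 ; Ravi | 2 ; Gita | 3 ; Alice | 3 ; Uma | 4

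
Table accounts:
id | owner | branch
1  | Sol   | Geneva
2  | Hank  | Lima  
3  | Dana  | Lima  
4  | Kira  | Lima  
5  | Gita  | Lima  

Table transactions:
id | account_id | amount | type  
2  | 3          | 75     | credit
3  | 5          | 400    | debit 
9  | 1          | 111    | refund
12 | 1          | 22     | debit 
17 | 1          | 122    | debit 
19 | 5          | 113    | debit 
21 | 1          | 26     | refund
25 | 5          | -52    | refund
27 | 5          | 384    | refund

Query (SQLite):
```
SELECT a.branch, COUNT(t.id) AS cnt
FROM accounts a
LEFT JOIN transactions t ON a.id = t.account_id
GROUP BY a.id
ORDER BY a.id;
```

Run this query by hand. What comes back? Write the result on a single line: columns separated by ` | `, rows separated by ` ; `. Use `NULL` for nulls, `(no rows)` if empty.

Geneva | 4 ; Lima | 0 ; Lima | 1 ; Lima | 0 ; Lima | 4

LEFT JOIN keeps every accounts row; unmatched ones get NULL for transactions columns.
Group by accounts.id and compute COUNT(t.id). COUNT(col) of an all-NULL group is 0.
  1: ids {9, 12, 17, 21} → COUNT(t.id)=4
  2: ids {—} → COUNT(t.id)=0
  3: ids {2} → COUNT(t.id)=1
  4: ids {—} → COUNT(t.id)=0
  5: ids {3, 19, 25, 27} → COUNT(t.id)=4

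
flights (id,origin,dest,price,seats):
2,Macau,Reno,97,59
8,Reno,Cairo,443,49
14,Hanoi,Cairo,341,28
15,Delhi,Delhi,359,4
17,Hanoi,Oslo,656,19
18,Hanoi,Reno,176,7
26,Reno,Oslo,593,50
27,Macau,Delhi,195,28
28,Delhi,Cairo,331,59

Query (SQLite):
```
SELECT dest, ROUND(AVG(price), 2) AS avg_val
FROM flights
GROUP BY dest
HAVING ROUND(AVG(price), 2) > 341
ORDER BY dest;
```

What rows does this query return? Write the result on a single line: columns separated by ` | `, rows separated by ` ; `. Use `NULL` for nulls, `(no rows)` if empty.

Cairo | 371.67 ; Oslo | 624.5

Partition flights by dest; compute ROUND(AVG(price), 2) within each group.
HAVING: keep groups where ROUND(AVG(price), 2) > 341.
  Cairo: ids {8, 14, 28} → ROUND(AVG(price), 2)=371.67
  Delhi: ids {15, 27} → ROUND(AVG(price), 2)=277
  Oslo: ids {17, 26} → ROUND(AVG(price), 2)=624.5
  Reno: ids {2, 18} → ROUND(AVG(price), 2)=136.5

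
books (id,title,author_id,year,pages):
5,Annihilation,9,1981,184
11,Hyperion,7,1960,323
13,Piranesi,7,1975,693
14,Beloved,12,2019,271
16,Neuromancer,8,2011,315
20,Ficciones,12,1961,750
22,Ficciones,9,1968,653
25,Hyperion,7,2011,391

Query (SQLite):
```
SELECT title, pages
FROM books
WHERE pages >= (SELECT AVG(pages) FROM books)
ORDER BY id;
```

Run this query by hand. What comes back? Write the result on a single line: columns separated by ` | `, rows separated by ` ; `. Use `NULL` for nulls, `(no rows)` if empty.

Piranesi | 693 ; Ficciones | 750 ; Ficciones | 653

Scalar subquery: AVG(pages) over all books rows = 447.5.
Keep rows where pages >= that value.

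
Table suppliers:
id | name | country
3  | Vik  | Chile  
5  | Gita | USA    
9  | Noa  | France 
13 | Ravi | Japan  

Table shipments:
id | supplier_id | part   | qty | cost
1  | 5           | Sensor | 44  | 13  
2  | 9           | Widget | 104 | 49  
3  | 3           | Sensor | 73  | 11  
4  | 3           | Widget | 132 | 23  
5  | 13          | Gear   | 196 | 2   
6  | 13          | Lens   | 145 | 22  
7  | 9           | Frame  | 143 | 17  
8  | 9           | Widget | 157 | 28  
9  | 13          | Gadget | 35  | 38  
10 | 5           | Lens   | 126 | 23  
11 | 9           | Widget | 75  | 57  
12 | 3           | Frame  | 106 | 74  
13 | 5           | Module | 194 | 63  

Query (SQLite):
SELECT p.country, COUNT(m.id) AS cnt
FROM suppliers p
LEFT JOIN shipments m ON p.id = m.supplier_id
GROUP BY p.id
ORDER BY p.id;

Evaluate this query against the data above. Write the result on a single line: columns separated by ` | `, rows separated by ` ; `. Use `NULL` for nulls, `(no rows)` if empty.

Chile | 3 ; USA | 3 ; France | 4 ; Japan | 3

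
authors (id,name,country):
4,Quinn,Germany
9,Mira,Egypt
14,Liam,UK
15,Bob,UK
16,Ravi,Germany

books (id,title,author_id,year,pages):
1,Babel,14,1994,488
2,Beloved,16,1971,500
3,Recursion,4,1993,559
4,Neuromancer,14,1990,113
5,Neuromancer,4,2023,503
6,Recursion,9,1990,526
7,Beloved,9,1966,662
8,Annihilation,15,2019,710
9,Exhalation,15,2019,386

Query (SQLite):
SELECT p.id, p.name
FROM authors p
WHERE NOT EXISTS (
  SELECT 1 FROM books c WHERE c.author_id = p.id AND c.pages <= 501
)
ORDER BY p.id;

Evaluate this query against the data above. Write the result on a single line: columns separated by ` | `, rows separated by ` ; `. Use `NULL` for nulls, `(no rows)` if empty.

For each authors row, check whether any books with matching author_id has pages <= 501.
Keep rows where that is false.

4 | Quinn ; 9 | Mira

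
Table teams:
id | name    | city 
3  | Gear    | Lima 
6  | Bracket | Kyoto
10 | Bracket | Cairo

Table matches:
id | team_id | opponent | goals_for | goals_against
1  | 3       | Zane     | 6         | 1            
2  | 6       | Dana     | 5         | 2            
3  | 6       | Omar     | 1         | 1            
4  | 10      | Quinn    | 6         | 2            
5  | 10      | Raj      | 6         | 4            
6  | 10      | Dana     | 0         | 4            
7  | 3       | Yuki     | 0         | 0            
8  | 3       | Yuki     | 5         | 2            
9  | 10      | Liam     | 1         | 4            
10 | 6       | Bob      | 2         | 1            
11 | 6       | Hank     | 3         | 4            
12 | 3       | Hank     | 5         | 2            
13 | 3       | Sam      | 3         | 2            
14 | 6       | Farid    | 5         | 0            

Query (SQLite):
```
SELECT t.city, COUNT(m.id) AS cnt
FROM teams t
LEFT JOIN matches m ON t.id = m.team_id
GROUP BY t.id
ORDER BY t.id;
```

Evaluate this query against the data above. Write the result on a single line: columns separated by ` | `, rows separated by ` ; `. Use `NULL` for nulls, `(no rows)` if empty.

Lima | 5 ; Kyoto | 5 ; Cairo | 4

LEFT JOIN keeps every teams row; unmatched ones get NULL for matches columns.
Group by teams.id and compute COUNT(m.id). COUNT(col) of an all-NULL group is 0.
  3: ids {1, 7, 8, 12, 13} → COUNT(m.id)=5
  6: ids {2, 3, 10, 11, 14} → COUNT(m.id)=5
  10: ids {4, 5, 6, 9} → COUNT(m.id)=4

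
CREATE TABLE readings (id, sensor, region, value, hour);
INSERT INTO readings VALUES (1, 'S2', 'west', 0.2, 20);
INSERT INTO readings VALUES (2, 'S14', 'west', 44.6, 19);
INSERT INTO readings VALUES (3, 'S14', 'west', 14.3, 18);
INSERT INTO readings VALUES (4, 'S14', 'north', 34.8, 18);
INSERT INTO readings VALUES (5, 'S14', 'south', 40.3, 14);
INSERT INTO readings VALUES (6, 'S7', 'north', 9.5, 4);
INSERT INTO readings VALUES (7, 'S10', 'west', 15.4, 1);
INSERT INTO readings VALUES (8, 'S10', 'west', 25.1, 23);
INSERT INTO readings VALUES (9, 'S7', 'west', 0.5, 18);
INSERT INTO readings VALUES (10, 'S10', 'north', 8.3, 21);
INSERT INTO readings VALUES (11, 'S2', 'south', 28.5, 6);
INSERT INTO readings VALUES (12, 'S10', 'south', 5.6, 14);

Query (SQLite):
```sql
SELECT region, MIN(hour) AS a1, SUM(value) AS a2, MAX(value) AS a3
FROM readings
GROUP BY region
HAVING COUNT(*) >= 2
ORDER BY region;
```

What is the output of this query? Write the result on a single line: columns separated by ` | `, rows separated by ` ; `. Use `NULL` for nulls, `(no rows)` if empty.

north | 4 | 52.6 | 34.8 ; south | 6 | 74.4 | 40.3 ; west | 1 | 100.1 | 44.6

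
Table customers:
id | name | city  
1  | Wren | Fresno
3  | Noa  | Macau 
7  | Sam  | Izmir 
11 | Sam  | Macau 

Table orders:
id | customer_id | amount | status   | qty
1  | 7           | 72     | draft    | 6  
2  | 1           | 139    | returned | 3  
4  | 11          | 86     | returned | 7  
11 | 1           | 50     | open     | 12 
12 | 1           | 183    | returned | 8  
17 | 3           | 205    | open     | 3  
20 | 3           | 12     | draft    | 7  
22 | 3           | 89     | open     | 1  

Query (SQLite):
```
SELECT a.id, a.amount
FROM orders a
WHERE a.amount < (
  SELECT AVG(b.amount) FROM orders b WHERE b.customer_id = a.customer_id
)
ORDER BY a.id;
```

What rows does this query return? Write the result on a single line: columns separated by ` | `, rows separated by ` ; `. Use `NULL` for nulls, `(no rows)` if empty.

11 | 50 ; 20 | 12 ; 22 | 89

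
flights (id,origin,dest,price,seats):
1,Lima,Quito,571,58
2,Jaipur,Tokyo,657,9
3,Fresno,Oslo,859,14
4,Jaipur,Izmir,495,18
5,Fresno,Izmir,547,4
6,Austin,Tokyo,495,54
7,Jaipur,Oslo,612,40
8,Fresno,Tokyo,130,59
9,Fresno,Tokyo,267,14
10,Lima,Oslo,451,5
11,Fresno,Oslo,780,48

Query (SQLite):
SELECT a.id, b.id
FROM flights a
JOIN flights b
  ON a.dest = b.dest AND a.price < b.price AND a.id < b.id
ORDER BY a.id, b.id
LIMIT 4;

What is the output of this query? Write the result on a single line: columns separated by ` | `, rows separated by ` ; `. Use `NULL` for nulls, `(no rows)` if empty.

4 | 5 ; 7 | 11 ; 8 | 9 ; 10 | 11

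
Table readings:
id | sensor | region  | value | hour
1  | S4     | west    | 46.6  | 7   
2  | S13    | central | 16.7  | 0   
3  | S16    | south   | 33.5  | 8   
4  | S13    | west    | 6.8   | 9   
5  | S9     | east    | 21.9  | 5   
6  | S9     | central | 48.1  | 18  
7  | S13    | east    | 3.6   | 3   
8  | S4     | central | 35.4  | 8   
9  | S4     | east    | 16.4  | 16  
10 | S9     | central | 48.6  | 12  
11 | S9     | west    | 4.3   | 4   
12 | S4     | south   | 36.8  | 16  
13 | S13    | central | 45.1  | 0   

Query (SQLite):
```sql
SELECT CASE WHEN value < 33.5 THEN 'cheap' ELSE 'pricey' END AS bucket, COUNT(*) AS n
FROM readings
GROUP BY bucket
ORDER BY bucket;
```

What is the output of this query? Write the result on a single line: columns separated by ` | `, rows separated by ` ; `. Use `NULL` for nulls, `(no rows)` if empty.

cheap | 6 ; pricey | 7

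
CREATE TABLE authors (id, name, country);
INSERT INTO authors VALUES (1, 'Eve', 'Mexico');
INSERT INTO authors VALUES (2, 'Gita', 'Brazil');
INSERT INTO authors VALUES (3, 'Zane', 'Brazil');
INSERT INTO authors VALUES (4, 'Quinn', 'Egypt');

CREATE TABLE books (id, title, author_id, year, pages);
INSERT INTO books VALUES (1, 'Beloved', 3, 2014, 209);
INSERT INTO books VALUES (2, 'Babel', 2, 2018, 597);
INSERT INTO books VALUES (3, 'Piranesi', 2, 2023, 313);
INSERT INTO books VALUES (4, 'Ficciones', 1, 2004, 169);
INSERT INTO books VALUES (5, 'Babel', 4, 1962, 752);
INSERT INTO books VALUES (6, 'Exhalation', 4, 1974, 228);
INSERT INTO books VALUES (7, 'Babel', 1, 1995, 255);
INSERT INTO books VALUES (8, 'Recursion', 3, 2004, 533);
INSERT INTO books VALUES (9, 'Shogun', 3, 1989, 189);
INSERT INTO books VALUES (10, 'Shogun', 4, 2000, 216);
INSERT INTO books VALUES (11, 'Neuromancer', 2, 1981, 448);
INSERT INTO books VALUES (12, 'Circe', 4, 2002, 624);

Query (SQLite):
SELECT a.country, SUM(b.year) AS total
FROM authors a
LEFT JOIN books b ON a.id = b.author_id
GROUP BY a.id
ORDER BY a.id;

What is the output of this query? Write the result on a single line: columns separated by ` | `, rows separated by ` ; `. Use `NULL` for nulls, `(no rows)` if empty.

Mexico | 3999 ; Brazil | 6022 ; Brazil | 6007 ; Egypt | 7938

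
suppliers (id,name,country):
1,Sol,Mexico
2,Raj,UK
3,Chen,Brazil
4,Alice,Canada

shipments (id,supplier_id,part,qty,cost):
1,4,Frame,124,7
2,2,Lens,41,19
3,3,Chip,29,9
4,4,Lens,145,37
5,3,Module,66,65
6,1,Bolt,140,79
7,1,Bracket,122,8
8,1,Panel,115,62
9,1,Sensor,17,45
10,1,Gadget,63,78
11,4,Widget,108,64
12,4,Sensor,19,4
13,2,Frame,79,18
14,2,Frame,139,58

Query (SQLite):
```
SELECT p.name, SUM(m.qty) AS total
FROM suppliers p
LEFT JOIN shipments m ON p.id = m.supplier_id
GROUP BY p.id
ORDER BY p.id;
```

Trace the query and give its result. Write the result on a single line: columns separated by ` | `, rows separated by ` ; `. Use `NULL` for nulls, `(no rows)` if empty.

LEFT JOIN keeps every suppliers row; unmatched ones get NULL for shipments columns.
Group by suppliers.id and compute SUM(m.qty). SUM over an all-NULL group is NULL.
  1: ids {6, 7, 8, 9, 10} → SUM(m.qty)=457
  2: ids {2, 13, 14} → SUM(m.qty)=259
  3: ids {3, 5} → SUM(m.qty)=95
  4: ids {1, 4, 11, 12} → SUM(m.qty)=396

Sol | 457 ; Raj | 259 ; Chen | 95 ; Alice | 396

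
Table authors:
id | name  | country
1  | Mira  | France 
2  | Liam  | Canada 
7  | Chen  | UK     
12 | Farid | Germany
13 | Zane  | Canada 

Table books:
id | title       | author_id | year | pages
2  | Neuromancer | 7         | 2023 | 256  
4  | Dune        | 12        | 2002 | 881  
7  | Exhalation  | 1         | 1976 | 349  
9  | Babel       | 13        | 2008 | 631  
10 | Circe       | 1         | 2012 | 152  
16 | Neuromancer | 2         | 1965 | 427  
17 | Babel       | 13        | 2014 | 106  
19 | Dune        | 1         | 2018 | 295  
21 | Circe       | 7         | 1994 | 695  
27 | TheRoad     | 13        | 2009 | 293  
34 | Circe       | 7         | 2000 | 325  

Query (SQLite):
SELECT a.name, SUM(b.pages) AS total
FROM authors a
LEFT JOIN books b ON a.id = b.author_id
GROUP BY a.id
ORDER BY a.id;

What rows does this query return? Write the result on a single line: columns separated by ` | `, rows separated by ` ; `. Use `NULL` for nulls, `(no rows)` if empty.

LEFT JOIN keeps every authors row; unmatched ones get NULL for books columns.
Group by authors.id and compute SUM(b.pages). SUM over an all-NULL group is NULL.
  1: ids {7, 10, 19} → SUM(b.pages)=796
  2: ids {16} → SUM(b.pages)=427
  7: ids {2, 21, 34} → SUM(b.pages)=1276
  12: ids {4} → SUM(b.pages)=881
  13: ids {9, 17, 27} → SUM(b.pages)=1030

Mira | 796 ; Liam | 427 ; Chen | 1276 ; Farid | 881 ; Zane | 1030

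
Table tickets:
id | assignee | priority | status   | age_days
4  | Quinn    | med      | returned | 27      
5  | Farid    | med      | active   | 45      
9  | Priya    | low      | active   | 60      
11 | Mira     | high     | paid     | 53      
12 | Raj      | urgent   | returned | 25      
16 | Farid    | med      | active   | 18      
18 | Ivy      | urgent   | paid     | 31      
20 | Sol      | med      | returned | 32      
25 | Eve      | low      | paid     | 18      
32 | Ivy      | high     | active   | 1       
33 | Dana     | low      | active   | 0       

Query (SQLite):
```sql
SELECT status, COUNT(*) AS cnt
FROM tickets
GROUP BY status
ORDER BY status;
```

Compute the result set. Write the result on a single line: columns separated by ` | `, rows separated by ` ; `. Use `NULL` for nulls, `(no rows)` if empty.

Partition tickets by status; compute COUNT(*) within each group.
  active: ids {5, 9, 16, 32, 33} → COUNT(*)=5
  paid: ids {11, 18, 25} → COUNT(*)=3
  returned: ids {4, 12, 20} → COUNT(*)=3

active | 5 ; paid | 3 ; returned | 3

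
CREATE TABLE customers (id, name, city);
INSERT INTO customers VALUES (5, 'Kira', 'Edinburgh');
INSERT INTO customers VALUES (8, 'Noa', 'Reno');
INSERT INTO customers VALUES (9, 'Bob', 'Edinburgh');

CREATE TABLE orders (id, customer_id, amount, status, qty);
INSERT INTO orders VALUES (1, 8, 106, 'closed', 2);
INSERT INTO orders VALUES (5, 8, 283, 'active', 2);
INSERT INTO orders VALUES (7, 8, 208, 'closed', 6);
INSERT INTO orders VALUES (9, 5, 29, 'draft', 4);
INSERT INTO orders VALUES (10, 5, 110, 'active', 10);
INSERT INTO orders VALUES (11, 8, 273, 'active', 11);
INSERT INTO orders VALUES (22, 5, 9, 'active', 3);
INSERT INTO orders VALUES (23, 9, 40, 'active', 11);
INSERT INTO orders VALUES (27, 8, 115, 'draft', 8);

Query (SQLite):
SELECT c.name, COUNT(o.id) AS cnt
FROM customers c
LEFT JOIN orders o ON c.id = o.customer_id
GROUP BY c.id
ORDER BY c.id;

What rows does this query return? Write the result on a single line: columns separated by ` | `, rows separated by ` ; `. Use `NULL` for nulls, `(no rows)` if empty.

Kira | 3 ; Noa | 5 ; Bob | 1

LEFT JOIN keeps every customers row; unmatched ones get NULL for orders columns.
Group by customers.id and compute COUNT(o.id). COUNT(col) of an all-NULL group is 0.
  5: ids {9, 10, 22} → COUNT(o.id)=3
  8: ids {1, 5, 7, 11, 27} → COUNT(o.id)=5
  9: ids {23} → COUNT(o.id)=1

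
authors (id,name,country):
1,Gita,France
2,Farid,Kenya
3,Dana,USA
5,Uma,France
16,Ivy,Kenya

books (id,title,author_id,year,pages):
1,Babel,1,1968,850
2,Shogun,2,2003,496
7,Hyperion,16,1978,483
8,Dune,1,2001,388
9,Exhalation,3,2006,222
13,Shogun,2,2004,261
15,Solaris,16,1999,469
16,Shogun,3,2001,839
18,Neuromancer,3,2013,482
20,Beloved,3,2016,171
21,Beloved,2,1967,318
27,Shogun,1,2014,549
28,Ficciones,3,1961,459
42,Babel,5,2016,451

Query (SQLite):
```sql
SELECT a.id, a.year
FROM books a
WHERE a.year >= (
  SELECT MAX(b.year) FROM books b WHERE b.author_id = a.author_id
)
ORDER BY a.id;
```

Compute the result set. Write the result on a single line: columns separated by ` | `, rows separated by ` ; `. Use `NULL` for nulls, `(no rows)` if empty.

13 | 2004 ; 15 | 1999 ; 20 | 2016 ; 27 | 2014 ; 42 | 2016

For each books row a, compute MAX(year) over rows sharing a.author_id.
Keep row a if a.year >= that per-group MAX.
  author_id=1: MAX(year) = 2014
  author_id=2: MAX(year) = 2004
  author_id=3: MAX(year) = 2016
  author_id=5: MAX(year) = 2016
  author_id=16: MAX(year) = 1999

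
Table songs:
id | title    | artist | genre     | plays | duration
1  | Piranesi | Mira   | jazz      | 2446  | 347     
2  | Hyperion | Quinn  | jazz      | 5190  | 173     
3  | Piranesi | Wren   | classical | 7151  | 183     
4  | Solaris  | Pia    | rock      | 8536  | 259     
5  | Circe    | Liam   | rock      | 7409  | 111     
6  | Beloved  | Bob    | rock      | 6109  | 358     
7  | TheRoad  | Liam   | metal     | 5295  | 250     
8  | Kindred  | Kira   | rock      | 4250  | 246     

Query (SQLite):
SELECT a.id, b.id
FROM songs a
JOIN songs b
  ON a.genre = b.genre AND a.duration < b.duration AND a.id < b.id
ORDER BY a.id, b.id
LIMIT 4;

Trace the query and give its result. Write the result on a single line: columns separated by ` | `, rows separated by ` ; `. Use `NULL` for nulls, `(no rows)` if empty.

Pairs (a,b) with same genre, a.duration < b.duration, a.id < b.id.
genre groups: classical:{3} jazz:{1,2} metal:{7} rock:{4,5,6,8}
Ordered by (a.id, b.id); first 4.

4 | 6 ; 5 | 6 ; 5 | 8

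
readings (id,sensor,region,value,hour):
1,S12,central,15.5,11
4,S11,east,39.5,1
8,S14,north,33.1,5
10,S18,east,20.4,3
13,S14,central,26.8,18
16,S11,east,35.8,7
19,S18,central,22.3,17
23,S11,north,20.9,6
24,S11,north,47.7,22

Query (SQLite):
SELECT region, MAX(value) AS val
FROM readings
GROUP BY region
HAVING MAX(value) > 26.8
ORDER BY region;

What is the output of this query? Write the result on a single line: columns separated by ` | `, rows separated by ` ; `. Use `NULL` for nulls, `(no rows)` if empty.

east | 39.5 ; north | 47.7

Partition readings by region; compute MAX(value) within each group.
HAVING: keep groups where MAX(value) > 26.8.
  central: ids {1, 13, 19} → MAX(value)=26.8
  east: ids {4, 10, 16} → MAX(value)=39.5
  north: ids {8, 23, 24} → MAX(value)=47.7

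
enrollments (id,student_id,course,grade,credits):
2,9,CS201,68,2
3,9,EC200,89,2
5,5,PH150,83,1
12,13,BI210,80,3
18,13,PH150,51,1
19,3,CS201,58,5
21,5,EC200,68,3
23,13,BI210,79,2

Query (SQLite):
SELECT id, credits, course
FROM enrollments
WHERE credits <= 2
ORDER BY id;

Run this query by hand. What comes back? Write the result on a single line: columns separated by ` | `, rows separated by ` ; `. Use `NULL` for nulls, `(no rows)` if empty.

credits <= 2: ids {2, 3, 5, 18, 23}

2 | 2 | CS201 ; 3 | 2 | EC200 ; 5 | 1 | PH150 ; 18 | 1 | PH150 ; 23 | 2 | BI210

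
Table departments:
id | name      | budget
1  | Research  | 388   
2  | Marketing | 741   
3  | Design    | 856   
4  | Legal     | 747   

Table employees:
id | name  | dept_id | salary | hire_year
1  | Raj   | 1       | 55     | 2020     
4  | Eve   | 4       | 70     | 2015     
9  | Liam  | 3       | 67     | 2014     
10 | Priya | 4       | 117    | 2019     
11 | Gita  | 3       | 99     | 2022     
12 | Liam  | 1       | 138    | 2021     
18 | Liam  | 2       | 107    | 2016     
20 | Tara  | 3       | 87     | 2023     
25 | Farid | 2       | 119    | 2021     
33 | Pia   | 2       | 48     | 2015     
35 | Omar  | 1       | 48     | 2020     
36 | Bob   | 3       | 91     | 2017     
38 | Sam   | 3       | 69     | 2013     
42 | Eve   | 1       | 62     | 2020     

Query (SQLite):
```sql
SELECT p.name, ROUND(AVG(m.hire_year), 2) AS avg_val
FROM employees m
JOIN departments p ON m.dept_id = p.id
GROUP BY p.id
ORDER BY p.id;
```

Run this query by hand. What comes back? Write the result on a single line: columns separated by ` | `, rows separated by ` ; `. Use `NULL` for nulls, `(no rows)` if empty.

Join each employees row to its departments via dept_id.
Group joined rows by departments.id; compute ROUND(AVG(m.hire_year), 2) per group.
  1: ids {1, 12, 35, 42} → ROUND(AVG(m.hire_year), 2)=2020.25
  2: ids {18, 25, 33} → ROUND(AVG(m.hire_year), 2)=2017.33
  3: ids {9, 11, 20, 36, 38} → ROUND(AVG(m.hire_year), 2)=2017.8
  4: ids {4, 10} → ROUND(AVG(m.hire_year), 2)=2017

Research | 2020.25 ; Marketing | 2017.33 ; Design | 2017.8 ; Legal | 2017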